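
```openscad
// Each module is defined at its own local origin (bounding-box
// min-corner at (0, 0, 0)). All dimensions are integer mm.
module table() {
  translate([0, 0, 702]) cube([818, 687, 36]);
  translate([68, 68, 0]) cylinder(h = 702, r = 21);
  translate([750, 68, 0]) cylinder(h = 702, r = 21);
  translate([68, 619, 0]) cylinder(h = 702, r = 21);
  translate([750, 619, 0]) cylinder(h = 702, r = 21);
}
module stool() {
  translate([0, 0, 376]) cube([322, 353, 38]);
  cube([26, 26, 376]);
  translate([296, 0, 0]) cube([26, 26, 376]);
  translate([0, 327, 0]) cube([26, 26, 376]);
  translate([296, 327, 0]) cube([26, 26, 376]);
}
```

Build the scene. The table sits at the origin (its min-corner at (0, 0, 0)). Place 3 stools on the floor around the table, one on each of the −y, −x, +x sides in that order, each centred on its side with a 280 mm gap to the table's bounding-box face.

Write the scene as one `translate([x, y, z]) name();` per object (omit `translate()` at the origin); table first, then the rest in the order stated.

table();
translate([248, -633, 0]) stool();
translate([-602, 167, 0]) stool();
translate([1098, 167, 0]) stool();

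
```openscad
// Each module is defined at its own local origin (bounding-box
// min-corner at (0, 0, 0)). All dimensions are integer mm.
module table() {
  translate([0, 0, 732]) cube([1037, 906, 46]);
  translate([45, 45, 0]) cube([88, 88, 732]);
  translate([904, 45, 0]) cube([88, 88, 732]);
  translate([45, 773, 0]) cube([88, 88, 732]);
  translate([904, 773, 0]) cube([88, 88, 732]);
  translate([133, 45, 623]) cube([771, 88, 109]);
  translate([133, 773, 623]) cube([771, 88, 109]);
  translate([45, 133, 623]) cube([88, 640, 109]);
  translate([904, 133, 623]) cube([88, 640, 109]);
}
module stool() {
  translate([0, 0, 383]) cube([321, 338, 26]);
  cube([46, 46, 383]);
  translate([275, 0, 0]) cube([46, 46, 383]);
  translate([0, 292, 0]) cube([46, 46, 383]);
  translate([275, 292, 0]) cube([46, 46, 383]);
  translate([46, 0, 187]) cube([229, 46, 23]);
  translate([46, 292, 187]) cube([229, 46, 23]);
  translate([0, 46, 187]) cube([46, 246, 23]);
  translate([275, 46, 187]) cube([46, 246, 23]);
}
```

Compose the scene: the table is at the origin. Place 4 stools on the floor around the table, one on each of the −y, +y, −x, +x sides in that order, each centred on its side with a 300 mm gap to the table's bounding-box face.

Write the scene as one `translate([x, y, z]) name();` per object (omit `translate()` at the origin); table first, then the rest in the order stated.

table();
translate([358, -638, 0]) stool();
translate([358, 1206, 0]) stool();
translate([-621, 284, 0]) stool();
translate([1337, 284, 0]) stool();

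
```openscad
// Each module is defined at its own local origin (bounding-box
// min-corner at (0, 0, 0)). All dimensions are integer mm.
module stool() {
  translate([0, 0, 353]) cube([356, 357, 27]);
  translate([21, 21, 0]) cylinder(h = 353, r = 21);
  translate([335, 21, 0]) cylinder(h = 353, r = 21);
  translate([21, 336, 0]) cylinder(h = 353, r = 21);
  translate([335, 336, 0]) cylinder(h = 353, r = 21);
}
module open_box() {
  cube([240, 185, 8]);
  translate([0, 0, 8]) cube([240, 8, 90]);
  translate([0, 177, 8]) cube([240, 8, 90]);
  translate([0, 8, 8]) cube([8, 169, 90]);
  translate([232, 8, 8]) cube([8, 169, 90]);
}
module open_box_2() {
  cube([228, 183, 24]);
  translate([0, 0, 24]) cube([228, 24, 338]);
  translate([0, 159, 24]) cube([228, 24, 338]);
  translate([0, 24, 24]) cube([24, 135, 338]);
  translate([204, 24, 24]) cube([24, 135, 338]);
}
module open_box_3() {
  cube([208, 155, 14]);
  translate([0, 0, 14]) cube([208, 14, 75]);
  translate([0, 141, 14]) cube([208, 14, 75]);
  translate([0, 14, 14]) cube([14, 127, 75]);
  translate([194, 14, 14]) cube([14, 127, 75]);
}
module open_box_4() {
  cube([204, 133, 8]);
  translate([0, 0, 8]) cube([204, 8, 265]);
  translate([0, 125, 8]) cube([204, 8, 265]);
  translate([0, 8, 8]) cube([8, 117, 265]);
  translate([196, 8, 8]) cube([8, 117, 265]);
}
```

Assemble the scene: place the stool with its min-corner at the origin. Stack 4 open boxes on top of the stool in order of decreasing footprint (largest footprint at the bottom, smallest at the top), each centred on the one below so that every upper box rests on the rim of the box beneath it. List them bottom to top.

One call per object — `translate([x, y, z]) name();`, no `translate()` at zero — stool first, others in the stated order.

stool();
translate([58, 86, 380]) open_box();
translate([64, 87, 478]) open_box_2();
translate([74, 101, 840]) open_box_3();
translate([76, 112, 929]) open_box_4();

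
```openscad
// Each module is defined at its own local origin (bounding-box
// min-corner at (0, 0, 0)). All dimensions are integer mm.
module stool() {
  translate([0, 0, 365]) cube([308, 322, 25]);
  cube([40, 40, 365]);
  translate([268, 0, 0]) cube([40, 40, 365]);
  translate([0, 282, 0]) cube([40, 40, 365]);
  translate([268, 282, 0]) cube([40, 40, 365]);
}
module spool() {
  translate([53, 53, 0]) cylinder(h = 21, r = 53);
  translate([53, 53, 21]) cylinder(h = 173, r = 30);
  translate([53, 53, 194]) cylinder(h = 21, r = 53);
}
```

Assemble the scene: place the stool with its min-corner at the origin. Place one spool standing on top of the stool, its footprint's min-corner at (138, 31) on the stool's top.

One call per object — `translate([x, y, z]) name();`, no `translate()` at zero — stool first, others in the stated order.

stool();
translate([138, 31, 390]) spool();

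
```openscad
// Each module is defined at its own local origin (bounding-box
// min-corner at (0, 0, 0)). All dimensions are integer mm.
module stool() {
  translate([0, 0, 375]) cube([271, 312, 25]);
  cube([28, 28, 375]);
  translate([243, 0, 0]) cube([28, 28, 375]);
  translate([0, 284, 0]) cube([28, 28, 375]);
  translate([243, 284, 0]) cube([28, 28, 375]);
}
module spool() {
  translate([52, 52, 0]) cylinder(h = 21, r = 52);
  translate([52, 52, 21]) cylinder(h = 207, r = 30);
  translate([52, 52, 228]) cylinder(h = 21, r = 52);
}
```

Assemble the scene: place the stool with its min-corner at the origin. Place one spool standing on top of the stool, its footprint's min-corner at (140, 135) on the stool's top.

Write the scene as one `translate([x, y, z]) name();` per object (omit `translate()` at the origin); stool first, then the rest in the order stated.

stool();
translate([140, 135, 400]) spool();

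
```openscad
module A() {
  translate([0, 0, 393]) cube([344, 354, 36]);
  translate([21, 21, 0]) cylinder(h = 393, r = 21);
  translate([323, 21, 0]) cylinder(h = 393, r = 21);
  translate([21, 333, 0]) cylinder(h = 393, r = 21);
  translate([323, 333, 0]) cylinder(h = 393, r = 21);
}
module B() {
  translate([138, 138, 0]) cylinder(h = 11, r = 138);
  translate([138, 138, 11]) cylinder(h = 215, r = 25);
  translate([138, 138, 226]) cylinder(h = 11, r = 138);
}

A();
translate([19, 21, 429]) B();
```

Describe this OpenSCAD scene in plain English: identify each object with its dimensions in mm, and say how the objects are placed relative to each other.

A is a four-legged stool. The seat is 344×354 mm, 36 mm thick, top at z = 429 mm. It stands on four round legs, each 42 mm in diameter, from z = 0 to the seat underside, each leg's axis is inset half a diameter from the nearest pair of seat edges (so the leg's bounding box is flush with the corner).

B is a spool: two coaxial disc flanges of radius 138 mm and thickness 11 mm, joined by a core cylinder of radius 25 mm and height 215 mm. The lower flange rests on z = 0 and the three cylinders share a vertical axis.

The spool is on top of the stool.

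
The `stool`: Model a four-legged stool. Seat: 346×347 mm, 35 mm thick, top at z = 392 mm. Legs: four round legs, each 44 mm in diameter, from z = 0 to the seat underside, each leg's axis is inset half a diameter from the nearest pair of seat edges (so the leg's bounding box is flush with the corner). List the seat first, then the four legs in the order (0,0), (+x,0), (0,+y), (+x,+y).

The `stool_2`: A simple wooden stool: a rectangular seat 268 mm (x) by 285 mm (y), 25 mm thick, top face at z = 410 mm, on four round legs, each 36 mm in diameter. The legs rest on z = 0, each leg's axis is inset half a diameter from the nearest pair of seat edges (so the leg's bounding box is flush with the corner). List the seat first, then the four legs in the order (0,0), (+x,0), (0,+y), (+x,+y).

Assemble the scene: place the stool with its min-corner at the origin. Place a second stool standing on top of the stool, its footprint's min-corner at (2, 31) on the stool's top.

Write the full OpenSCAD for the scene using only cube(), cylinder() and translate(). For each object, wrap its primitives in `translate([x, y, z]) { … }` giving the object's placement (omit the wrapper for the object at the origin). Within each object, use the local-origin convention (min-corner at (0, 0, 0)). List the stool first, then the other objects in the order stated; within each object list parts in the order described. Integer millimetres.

translate([0, 0, 357]) cube([346, 347, 35]);
translate([22, 22, 0]) cylinder(h = 357, r = 22);
translate([324, 22, 0]) cylinder(h = 357, r = 22);
translate([22, 325, 0]) cylinder(h = 357, r = 22);
translate([324, 325, 0]) cylinder(h = 357, r = 22);
translate([2, 31, 392]) {
  translate([0, 0, 385]) cube([268, 285, 25]);
  translate([18, 18, 0]) cylinder(h = 385, r = 18);
  translate([250, 18, 0]) cylinder(h = 385, r = 18);
  translate([18, 267, 0]) cylinder(h = 385, r = 18);
  translate([250, 267, 0]) cylinder(h = 385, r = 18);
}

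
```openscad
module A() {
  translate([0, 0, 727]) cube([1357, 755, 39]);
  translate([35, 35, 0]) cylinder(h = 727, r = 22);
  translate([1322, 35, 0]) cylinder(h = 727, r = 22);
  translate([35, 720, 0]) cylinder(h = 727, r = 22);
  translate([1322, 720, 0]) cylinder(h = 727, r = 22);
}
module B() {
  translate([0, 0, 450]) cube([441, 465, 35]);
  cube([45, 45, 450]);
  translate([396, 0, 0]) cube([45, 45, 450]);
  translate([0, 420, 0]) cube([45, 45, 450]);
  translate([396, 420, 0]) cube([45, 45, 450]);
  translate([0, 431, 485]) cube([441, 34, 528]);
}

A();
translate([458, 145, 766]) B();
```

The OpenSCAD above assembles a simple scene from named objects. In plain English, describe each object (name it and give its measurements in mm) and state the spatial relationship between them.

A is a rectangular dining table. The top is 1357×755×39 mm with its upper surface at z = 766 mm. It stands on four round legs of 44 mm diameter, each leg's bounding box inset 13 mm from the nearest pair of top edges, running from the floor to the underside of the top.

B is a chair. The seat is a 441×465×35 mm slab with its top at z = 485 mm, on four 45×45 mm corner legs (flush with the seat edges, standing on z = 0). A flat backrest 34 mm thick, 528 mm tall, spans the full seat width and rises from the seat top along its +y edge, rear face flush with the rear of the seat.

The chair is on top of the table, centred.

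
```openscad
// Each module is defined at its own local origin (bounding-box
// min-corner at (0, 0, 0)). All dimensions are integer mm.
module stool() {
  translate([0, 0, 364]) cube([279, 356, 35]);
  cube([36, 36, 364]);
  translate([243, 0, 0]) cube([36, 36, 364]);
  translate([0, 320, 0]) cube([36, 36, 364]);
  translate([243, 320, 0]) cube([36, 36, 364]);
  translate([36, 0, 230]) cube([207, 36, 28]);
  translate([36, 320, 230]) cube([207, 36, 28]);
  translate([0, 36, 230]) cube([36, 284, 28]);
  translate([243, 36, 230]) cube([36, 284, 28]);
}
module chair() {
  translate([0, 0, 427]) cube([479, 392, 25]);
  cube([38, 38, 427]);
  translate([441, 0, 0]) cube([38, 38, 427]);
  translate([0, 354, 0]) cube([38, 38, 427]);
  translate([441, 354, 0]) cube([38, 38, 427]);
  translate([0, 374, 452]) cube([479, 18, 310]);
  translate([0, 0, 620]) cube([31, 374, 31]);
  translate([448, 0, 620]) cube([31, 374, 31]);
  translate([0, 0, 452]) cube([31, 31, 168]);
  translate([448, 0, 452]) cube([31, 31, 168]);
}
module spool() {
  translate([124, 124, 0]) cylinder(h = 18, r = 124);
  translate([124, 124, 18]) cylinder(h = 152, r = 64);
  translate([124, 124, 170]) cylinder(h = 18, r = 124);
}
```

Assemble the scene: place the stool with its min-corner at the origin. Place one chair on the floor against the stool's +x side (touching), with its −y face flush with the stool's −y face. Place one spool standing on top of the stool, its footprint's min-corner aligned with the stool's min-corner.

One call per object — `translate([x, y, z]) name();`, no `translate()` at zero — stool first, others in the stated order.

stool();
translate([279, 0, 0]) chair();
translate([0, 0, 399]) spool();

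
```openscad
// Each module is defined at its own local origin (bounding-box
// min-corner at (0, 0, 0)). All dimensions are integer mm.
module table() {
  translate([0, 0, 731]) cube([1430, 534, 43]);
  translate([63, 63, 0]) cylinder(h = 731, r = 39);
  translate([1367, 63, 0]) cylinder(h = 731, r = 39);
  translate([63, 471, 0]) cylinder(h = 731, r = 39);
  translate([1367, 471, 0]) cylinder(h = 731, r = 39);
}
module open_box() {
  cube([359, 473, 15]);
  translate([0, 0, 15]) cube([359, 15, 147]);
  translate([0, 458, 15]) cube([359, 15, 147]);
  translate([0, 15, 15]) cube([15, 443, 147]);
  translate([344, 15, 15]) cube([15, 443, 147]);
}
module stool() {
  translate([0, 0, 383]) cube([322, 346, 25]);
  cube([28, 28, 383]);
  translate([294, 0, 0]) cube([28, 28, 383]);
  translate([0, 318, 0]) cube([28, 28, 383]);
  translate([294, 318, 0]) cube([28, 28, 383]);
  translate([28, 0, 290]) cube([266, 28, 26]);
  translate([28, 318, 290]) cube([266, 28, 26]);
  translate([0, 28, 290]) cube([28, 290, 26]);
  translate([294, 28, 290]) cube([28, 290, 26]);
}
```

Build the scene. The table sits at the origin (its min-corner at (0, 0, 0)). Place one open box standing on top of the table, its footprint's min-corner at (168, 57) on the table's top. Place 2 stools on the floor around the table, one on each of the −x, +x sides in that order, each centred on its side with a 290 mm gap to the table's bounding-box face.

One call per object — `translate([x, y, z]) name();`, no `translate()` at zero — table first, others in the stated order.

table();
translate([168, 57, 774]) open_box();
translate([-612, 94, 0]) stool();
translate([1720, 94, 0]) stool();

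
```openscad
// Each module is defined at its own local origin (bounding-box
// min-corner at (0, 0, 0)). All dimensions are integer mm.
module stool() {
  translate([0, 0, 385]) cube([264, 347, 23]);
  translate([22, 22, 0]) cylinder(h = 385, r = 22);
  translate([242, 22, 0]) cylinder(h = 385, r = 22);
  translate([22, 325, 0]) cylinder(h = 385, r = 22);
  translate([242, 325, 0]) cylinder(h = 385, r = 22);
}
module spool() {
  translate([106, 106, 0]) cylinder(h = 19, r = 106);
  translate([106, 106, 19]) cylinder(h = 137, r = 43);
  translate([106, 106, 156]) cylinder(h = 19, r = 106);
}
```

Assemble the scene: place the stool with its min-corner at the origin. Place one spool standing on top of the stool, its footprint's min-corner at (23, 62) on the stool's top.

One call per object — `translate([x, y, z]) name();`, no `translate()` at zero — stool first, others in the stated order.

stool();
translate([23, 62, 408]) spool();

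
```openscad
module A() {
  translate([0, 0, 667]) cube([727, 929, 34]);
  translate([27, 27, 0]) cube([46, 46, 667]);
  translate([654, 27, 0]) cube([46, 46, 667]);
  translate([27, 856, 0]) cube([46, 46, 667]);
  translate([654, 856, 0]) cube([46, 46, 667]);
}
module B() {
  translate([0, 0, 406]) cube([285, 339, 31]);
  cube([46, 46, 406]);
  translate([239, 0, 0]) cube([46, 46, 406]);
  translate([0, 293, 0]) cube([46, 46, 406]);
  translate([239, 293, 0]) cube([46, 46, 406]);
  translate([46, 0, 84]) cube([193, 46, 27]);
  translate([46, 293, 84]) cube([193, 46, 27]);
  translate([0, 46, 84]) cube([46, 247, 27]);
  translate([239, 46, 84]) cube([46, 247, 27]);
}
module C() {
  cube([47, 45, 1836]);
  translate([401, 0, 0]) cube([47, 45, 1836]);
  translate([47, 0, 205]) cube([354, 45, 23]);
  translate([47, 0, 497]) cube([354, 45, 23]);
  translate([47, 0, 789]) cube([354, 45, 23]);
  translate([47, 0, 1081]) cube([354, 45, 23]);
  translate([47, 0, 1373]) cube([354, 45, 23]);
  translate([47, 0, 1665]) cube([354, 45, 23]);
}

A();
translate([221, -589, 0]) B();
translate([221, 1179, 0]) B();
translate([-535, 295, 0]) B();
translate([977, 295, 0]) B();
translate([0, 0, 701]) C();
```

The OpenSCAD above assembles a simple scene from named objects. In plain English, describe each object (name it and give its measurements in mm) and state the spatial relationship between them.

A is a table with a 727×929 mm rectangular top, 34 mm thick, top surface at z = 701 mm, supported by four 46×46 mm square legs, each inset 27 mm from the nearest pair of top edges, running from the floor.

B is a four-legged stool. The seat is 285×339 mm, 31 mm thick, top at z = 437 mm. It stands on four square legs, each 46×46 mm in cross-section, from z = 0 to the seat underside, each flush with a corner of the seat. Four stretchers, 46 mm wide and 27 mm tall, connect adjacent legs with their undersides at z = 84 mm, each running between the inner faces of the legs it joins and aligned with the legs' outer faces on the other axis.

C is a straight ladder. Two 47×45 mm vertical rails, 1836 mm tall, stand 448 mm apart (outside-to-outside) with their front faces coplanar on the −y side. 6 rungs, each 45 mm deep and 23 mm tall, span between the inner faces of the rails, front faces flush with the rails. The lowest rung's underside is at z = 205 mm and rungs are spaced 292 mm apart (underside to underside).

Four stools sit around the table at the −y, +y, −x, +x sides. The ladder is on top of the table.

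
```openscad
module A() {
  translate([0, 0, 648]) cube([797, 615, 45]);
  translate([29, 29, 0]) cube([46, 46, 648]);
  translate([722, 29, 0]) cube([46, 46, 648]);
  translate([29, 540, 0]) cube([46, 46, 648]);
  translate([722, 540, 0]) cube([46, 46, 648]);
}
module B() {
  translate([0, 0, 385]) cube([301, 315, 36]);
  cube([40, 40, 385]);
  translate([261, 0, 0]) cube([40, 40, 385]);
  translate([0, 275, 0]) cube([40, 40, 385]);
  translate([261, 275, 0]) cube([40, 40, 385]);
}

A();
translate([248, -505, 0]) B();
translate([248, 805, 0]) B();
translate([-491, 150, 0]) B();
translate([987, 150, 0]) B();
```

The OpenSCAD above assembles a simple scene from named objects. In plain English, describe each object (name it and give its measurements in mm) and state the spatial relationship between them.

A is a table with a 797×615 mm rectangular top, 45 mm thick, top surface at z = 693 mm, supported by four 46×46 mm square legs, each inset 29 mm from the nearest pair of top edges, running from the floor.

B is a four-legged stool. The seat is 301×315 mm, 36 mm thick, top at z = 421 mm. It stands on four square legs, each 40×40 mm in cross-section, from z = 0 to the seat underside, each flush with a corner of the seat.

Four stools sit around the table at the −y, +y, −x, +x sides.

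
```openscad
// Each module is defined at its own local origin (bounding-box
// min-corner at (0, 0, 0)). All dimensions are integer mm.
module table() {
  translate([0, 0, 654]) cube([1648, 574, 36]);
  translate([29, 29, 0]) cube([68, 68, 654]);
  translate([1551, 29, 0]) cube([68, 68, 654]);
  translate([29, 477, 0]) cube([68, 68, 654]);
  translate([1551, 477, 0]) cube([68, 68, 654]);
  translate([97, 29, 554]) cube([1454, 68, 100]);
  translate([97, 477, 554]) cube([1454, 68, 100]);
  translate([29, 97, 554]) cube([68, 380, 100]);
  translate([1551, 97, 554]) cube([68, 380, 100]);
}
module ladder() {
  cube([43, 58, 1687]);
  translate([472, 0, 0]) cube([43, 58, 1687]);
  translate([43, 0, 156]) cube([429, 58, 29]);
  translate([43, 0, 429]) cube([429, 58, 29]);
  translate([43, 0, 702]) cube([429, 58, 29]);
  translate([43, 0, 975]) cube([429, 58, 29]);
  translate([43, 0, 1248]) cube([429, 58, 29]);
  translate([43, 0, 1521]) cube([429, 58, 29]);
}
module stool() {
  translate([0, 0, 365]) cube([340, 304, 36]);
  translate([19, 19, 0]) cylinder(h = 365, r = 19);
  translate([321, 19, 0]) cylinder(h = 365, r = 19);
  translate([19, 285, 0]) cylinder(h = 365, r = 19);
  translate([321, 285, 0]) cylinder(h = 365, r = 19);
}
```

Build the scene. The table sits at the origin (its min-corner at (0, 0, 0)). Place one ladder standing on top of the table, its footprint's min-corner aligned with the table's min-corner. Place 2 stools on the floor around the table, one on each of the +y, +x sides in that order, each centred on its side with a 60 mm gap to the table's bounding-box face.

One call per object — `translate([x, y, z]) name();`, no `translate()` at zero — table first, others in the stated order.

table();
translate([0, 0, 690]) ladder();
translate([654, 634, 0]) stool();
translate([1708, 135, 0]) stool();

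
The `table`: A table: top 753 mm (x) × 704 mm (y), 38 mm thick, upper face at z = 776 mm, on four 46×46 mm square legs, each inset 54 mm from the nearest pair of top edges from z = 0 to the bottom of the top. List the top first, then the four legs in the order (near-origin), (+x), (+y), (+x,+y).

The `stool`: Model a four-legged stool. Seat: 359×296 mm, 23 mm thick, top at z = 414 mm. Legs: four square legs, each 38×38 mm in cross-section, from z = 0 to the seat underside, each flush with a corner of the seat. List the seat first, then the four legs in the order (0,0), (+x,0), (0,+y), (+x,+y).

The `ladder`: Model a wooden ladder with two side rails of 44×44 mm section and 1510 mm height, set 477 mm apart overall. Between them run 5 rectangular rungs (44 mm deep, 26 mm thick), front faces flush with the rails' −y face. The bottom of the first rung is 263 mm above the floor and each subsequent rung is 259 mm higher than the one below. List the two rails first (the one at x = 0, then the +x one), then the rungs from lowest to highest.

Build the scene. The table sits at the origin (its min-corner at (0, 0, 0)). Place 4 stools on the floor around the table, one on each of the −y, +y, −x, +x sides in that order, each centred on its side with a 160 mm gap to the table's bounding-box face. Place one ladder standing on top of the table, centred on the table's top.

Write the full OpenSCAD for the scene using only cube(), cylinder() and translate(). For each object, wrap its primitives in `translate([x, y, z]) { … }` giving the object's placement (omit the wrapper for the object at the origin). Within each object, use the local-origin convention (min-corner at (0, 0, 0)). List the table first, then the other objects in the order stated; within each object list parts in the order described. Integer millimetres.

translate([0, 0, 738]) cube([753, 704, 38]);
translate([54, 54, 0]) cube([46, 46, 738]);
translate([653, 54, 0]) cube([46, 46, 738]);
translate([54, 604, 0]) cube([46, 46, 738]);
translate([653, 604, 0]) cube([46, 46, 738]);
translate([197, -456, 0]) {
  translate([0, 0, 391]) cube([359, 296, 23]);
  cube([38, 38, 391]);
  translate([321, 0, 0]) cube([38, 38, 391]);
  translate([0, 258, 0]) cube([38, 38, 391]);
  translate([321, 258, 0]) cube([38, 38, 391]);
}
translate([197, 864, 0]) {
  translate([0, 0, 391]) cube([359, 296, 23]);
  cube([38, 38, 391]);
  translate([321, 0, 0]) cube([38, 38, 391]);
  translate([0, 258, 0]) cube([38, 38, 391]);
  translate([321, 258, 0]) cube([38, 38, 391]);
}
translate([-519, 204, 0]) {
  translate([0, 0, 391]) cube([359, 296, 23]);
  cube([38, 38, 391]);
  translate([321, 0, 0]) cube([38, 38, 391]);
  translate([0, 258, 0]) cube([38, 38, 391]);
  translate([321, 258, 0]) cube([38, 38, 391]);
}
translate([913, 204, 0]) {
  translate([0, 0, 391]) cube([359, 296, 23]);
  cube([38, 38, 391]);
  translate([321, 0, 0]) cube([38, 38, 391]);
  translate([0, 258, 0]) cube([38, 38, 391]);
  translate([321, 258, 0]) cube([38, 38, 391]);
}
translate([138, 330, 776]) {
  cube([44, 44, 1510]);
  translate([433, 0, 0]) cube([44, 44, 1510]);
  translate([44, 0, 263]) cube([389, 44, 26]);
  translate([44, 0, 522]) cube([389, 44, 26]);
  translate([44, 0, 781]) cube([389, 44, 26]);
  translate([44, 0, 1040]) cube([389, 44, 26]);
  translate([44, 0, 1299]) cube([389, 44, 26]);
}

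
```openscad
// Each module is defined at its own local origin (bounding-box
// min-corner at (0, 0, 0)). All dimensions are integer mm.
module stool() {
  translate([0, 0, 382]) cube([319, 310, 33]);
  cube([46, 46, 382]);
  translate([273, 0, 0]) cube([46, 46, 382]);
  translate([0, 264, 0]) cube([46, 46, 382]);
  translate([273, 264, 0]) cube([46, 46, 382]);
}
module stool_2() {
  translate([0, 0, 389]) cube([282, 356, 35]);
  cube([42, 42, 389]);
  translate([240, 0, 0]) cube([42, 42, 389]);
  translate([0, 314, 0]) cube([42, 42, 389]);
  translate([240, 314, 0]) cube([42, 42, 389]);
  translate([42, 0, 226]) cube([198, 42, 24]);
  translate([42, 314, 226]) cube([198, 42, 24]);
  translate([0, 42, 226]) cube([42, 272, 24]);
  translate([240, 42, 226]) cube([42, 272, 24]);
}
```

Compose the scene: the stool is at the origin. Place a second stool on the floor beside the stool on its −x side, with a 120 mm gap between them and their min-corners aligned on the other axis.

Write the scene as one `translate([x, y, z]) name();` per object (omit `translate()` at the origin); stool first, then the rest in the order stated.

stool();
translate([-402, 0, 0]) stool_2();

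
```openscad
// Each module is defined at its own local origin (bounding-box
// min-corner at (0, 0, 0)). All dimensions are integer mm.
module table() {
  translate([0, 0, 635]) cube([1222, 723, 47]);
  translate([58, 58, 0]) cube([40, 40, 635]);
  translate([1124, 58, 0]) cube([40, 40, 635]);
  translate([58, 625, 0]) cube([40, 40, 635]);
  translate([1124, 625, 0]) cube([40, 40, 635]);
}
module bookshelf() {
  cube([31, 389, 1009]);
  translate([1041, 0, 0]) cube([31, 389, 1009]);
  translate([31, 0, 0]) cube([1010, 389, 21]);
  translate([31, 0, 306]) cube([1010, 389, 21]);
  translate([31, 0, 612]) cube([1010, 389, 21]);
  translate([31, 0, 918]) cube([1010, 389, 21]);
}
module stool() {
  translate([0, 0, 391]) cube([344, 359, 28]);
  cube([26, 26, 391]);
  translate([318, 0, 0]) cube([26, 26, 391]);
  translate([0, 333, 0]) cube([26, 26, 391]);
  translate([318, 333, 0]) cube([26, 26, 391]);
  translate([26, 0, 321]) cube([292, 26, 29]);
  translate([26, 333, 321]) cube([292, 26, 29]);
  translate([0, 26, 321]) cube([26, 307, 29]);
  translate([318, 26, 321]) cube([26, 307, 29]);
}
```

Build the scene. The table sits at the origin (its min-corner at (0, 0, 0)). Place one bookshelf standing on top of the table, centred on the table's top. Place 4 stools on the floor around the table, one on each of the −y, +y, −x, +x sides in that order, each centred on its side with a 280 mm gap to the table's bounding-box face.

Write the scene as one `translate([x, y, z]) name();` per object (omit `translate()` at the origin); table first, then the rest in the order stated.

table();
translate([75, 167, 682]) bookshelf();
translate([439, -639, 0]) stool();
translate([439, 1003, 0]) stool();
translate([-624, 182, 0]) stool();
translate([1502, 182, 0]) stool();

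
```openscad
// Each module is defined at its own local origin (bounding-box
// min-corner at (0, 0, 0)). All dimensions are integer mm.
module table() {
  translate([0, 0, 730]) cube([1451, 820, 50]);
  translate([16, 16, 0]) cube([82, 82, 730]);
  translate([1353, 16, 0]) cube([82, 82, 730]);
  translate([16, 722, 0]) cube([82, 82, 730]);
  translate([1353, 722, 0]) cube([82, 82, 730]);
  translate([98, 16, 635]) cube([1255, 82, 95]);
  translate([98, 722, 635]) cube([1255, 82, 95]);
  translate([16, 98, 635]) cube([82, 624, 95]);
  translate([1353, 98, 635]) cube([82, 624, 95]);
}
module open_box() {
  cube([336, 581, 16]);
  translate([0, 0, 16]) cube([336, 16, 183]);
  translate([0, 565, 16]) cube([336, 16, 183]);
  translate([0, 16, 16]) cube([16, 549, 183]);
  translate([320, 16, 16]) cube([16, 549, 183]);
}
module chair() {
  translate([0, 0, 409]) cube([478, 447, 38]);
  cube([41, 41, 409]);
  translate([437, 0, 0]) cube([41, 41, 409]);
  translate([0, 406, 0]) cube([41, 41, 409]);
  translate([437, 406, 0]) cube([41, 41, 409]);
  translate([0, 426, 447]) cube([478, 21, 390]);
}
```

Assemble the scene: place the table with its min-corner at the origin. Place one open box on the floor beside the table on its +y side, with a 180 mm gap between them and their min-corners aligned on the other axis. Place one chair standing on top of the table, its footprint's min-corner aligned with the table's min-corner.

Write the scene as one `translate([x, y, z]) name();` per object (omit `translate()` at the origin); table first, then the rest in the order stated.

table();
translate([0, 1000, 0]) open_box();
translate([0, 0, 780]) chair();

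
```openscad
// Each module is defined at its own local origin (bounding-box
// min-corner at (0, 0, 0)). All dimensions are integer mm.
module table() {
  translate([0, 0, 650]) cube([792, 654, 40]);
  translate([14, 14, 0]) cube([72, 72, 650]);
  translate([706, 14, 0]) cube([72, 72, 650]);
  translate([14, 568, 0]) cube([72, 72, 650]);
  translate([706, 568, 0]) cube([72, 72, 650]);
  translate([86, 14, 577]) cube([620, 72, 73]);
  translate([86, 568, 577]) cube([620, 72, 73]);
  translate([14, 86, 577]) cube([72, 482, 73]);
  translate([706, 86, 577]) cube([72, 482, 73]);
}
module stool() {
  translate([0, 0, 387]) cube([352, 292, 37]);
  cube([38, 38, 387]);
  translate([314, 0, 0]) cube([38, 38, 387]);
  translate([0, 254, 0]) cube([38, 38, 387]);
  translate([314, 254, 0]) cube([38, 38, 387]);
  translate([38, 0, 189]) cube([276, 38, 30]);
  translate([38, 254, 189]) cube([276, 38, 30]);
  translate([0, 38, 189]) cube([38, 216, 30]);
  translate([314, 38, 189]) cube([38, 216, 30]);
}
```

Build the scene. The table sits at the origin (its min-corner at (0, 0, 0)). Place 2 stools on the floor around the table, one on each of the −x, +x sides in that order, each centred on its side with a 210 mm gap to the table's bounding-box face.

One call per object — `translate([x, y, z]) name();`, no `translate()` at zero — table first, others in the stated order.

table();
translate([-562, 181, 0]) stool();
translate([1002, 181, 0]) stool();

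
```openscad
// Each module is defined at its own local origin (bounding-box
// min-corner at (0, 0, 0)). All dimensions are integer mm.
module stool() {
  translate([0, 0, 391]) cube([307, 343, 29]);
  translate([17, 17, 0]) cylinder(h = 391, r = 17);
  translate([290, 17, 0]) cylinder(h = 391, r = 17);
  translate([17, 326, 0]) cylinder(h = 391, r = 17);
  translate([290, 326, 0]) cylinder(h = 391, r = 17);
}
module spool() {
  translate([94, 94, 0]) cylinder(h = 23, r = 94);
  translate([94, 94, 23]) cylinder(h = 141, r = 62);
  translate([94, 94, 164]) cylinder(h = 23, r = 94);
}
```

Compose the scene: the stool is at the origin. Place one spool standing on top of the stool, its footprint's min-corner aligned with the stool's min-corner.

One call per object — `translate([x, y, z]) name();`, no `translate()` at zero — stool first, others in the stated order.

stool();
translate([0, 0, 420]) spool();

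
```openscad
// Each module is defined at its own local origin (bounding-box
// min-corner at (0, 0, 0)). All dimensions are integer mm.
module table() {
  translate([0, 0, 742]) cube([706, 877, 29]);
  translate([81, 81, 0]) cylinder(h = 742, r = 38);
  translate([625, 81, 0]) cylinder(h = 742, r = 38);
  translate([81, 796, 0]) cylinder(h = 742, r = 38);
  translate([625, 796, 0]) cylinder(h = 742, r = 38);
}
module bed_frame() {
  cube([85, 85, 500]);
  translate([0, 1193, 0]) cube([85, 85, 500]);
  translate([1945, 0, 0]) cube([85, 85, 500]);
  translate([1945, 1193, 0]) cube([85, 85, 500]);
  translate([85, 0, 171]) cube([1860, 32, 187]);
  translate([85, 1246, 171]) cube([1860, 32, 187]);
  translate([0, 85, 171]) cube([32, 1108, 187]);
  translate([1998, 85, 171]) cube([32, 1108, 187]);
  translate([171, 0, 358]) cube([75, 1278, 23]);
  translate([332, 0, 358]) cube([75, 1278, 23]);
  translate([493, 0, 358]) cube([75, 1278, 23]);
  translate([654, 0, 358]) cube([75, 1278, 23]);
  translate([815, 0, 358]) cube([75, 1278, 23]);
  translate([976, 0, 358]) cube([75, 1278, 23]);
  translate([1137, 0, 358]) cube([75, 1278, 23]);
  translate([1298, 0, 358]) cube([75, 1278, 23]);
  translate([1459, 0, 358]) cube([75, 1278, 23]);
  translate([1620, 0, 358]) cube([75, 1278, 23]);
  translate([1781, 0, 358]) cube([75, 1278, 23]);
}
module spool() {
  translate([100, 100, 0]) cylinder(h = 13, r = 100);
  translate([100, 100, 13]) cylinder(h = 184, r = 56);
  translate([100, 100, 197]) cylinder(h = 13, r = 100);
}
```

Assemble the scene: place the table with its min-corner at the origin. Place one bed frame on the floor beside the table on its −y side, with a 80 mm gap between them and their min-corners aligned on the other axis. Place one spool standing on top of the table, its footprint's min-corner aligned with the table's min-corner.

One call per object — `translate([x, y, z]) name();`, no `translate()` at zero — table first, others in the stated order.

table();
translate([0, -1358, 0]) bed_frame();
translate([0, 0, 771]) spool();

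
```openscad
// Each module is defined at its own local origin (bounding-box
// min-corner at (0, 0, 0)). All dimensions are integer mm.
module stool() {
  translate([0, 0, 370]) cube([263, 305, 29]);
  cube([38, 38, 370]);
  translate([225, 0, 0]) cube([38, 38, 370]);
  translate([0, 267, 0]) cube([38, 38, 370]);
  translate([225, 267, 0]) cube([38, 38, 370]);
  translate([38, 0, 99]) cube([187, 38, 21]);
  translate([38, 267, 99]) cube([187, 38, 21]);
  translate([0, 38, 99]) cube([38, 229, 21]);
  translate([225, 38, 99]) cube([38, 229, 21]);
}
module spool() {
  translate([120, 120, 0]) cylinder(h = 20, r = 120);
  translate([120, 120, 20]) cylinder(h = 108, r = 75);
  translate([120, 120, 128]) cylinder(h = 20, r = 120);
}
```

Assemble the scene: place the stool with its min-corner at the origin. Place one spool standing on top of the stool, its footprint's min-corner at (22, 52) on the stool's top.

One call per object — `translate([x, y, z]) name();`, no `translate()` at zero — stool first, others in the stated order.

stool();
translate([22, 52, 399]) spool();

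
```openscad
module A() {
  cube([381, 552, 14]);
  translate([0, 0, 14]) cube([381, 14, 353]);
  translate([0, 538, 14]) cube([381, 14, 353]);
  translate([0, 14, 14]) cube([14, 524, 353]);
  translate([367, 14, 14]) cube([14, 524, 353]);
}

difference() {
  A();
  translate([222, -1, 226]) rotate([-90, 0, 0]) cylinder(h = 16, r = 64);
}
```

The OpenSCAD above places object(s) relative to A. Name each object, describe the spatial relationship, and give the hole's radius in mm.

The subtracted cylinder has r = 64 mm.

A is an open box. The open box has a circular hole through its front wall. The hole's radius is 64 mm.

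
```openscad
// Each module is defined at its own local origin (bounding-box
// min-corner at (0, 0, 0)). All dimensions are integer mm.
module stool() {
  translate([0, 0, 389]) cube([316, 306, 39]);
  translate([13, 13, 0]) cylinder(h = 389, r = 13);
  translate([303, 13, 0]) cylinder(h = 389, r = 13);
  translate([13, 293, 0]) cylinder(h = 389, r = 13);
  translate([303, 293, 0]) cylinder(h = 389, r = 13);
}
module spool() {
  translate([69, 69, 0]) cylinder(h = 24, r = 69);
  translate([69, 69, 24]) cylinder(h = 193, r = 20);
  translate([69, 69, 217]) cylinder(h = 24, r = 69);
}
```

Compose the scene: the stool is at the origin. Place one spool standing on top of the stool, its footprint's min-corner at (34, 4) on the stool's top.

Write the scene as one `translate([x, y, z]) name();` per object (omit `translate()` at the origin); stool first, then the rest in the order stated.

stool();
translate([34, 4, 428]) spool();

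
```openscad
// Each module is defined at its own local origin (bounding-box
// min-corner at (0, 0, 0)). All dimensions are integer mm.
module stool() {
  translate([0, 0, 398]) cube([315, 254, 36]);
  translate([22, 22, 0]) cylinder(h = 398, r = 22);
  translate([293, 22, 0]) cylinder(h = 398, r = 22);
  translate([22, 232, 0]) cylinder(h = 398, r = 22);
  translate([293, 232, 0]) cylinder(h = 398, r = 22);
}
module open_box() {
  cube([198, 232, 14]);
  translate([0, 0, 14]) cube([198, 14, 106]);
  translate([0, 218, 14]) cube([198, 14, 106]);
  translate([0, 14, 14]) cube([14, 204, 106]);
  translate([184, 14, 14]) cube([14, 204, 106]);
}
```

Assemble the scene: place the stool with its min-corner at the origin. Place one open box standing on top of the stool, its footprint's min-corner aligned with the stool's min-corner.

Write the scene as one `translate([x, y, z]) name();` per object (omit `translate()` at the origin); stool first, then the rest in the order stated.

stool();
translate([0, 0, 434]) open_box();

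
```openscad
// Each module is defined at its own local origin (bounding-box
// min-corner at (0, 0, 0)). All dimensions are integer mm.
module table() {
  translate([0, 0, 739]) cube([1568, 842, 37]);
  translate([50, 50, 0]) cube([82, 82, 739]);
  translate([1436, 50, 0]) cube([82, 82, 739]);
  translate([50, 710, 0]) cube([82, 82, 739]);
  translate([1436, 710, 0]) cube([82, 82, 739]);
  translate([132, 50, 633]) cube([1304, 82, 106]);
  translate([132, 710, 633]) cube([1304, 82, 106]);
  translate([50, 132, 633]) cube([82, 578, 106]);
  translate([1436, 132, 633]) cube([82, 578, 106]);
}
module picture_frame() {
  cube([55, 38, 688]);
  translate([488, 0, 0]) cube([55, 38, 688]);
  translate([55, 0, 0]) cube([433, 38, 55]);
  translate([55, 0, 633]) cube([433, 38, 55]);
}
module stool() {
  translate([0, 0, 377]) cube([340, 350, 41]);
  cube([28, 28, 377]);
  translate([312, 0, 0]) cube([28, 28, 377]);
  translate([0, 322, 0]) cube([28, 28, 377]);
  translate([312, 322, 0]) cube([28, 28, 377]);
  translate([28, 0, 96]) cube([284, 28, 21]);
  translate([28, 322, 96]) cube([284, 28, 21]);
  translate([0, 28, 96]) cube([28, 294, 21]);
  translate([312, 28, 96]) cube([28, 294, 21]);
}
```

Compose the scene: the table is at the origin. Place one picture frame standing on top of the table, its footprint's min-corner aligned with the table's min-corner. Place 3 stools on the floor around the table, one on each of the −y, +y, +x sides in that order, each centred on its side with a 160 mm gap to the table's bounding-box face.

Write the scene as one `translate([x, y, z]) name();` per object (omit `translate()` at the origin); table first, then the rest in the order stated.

table();
translate([0, 0, 776]) picture_frame();
translate([614, -510, 0]) stool();
translate([614, 1002, 0]) stool();
translate([1728, 246, 0]) stool();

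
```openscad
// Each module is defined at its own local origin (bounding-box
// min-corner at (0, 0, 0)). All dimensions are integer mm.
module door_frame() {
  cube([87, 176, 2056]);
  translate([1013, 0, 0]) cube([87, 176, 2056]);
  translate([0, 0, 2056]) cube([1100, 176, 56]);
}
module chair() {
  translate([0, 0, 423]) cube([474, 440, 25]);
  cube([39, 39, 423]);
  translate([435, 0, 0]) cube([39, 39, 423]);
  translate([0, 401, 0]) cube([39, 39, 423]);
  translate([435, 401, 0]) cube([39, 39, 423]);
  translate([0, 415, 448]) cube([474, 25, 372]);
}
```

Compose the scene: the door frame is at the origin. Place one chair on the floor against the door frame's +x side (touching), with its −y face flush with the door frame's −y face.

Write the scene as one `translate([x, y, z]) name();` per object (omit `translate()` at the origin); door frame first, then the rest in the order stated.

door_frame();
translate([1100, 0, 0]) chair();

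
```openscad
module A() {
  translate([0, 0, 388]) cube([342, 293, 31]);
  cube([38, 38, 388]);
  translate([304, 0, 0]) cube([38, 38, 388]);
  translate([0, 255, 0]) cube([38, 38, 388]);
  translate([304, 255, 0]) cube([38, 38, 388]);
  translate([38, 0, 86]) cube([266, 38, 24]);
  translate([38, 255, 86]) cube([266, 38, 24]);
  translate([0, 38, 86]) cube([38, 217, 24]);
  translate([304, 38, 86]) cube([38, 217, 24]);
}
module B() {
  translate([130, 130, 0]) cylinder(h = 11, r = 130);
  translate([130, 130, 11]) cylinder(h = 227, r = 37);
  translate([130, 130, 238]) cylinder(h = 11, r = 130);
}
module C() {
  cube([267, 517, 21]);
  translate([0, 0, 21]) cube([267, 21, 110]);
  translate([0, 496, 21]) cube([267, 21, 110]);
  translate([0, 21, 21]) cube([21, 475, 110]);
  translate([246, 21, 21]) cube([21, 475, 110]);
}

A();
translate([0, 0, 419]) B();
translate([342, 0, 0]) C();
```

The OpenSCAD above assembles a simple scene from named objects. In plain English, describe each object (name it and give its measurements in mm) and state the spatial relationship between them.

A is a four-legged stool. The seat is a 342×293×31 mm slab whose top surface is at z = 419 mm; four square legs, each 38×38 mm in cross-section, run from the floor (z = 0) to the underside of the seat, each flush with a corner of the seat. Four stretchers, 38 mm wide and 24 mm tall, connect adjacent legs with their undersides at z = 86 mm, each running between the inner faces of the legs it joins and aligned with the legs' outer faces on the other axis.

B is a spool: two coaxial disc flanges of radius 130 mm and thickness 11 mm, joined by a core cylinder of radius 37 mm and height 227 mm. The lower flange rests on z = 0 and the three cylinders share a vertical axis.

C is an open storage box with external size 267×517×131 mm and wall thickness 21 mm (the base is also 21 mm thick). The base covers the whole footprint; the four walls stand on the base, with the y-facing walls full-width and the x-facing walls fitting between their inner faces.

The spool is on top of the stool. The open box is against the stool's +x side, with their −y faces flush.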